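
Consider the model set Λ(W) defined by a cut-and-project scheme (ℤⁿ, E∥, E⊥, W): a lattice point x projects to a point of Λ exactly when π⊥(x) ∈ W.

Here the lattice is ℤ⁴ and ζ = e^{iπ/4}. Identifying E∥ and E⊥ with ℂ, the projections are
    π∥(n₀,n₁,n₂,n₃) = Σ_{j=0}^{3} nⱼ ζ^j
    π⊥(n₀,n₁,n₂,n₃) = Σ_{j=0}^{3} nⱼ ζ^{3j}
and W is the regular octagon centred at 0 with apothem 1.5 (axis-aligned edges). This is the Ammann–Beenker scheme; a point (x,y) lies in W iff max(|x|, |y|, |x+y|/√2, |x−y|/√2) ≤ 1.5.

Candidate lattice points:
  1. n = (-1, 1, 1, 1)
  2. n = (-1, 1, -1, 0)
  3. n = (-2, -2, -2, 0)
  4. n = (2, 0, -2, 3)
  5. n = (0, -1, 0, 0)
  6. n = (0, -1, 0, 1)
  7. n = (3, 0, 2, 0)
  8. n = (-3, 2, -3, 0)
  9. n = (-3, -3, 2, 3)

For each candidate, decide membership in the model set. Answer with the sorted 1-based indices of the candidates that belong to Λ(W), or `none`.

Internal map: ζ^{3j} for j=0..3 gives (1,0), (−√2/2,√2/2), (0,−1), (√2/2,√2/2).
candidate 1: n = (-1, 1, 1, 1) → π⊥ ≈ (-1.00000, +0.41421); max(|x|,|y|,|x±y|/√2) = 1.00000 ≤ 1.5 ⇒ ∈ W
candidate 2: n = (-1, 1, -1, 0) → π⊥ ≈ (-1.70711, +1.70711); max(|x|,|y|,|x±y|/√2) = 2.41421 > 1.5 ⇒ ∉ W
candidate 3: n = (-2, -2, -2, 0) → π⊥ ≈ (-0.58579, +0.58579); max(|x|,|y|,|x±y|/√2) = 0.82843 ≤ 1.5 ⇒ ∈ W
candidate 4: n = (2, 0, -2, 3) → π⊥ ≈ (+4.12132, +4.12132); max(|x|,|y|,|x±y|/√2) = 5.82843 > 1.5 ⇒ ∉ W
candidate 5: n = (0, -1, 0, 0) → π⊥ ≈ (+0.70711, -0.70711); max(|x|,|y|,|x±y|/√2) = 1.00000 ≤ 1.5 ⇒ ∈ W
candidate 6: n = (0, -1, 0, 1) → π⊥ ≈ (+1.41421, +0.00000); max(|x|,|y|,|x±y|/√2) = 1.41421 ≤ 1.5 ⇒ ∈ W
candidate 7: n = (3, 0, 2, 0) → π⊥ ≈ (+3.00000, -2.00000); max(|x|,|y|,|x±y|/√2) = 3.53553 > 1.5 ⇒ ∉ W
candidate 8: n = (-3, 2, -3, 0) → π⊥ ≈ (-4.41421, +4.41421); max(|x|,|y|,|x±y|/√2) = 6.24264 > 1.5 ⇒ ∉ W
candidate 9: n = (-3, -3, 2, 3) → π⊥ ≈ (+1.24264, -2.00000); max(|x|,|y|,|x±y|/√2) = 2.29289 > 1.5 ⇒ ∉ W

1, 3, 5, 6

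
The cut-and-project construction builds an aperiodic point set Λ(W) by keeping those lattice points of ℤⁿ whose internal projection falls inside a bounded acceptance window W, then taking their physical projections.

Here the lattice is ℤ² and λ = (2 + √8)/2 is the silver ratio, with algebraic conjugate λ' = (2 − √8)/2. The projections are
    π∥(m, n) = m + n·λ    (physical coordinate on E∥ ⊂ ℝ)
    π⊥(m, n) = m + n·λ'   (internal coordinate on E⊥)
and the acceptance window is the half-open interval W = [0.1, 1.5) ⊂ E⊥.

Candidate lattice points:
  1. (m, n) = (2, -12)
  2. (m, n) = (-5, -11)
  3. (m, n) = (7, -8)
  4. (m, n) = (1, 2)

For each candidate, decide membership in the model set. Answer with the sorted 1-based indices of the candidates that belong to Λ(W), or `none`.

Numerically λ ≈ 2.4142 and λ' = −1/λ ≈ -0.4142.
candidate 1: (m,n)=(2,-12) → π∥ = 2-12·λ ≈ -26.9706, π⊥ = 2-12·λ' ≈ 6.9706 ∉ [0.1, 1.5) ⇒ out
candidate 2: (m,n)=(-5,-11) → π∥ = -5-11·λ ≈ -31.5563, π⊥ = -5-11·λ' ≈ -0.4437 ∉ [0.1, 1.5) ⇒ out
candidate 3: (m,n)=(7,-8) → π∥ = 7-8·λ ≈ -12.3137, π⊥ = 7-8·λ' ≈ 10.3137 ∉ [0.1, 1.5) ⇒ out
candidate 4: (m,n)=(1,2) → π∥ = 1+2·λ ≈ 5.8284, π⊥ = 1+2·λ' ≈ 0.1716 ∈ [0.1, 1.5) ⇒ IN Λ

4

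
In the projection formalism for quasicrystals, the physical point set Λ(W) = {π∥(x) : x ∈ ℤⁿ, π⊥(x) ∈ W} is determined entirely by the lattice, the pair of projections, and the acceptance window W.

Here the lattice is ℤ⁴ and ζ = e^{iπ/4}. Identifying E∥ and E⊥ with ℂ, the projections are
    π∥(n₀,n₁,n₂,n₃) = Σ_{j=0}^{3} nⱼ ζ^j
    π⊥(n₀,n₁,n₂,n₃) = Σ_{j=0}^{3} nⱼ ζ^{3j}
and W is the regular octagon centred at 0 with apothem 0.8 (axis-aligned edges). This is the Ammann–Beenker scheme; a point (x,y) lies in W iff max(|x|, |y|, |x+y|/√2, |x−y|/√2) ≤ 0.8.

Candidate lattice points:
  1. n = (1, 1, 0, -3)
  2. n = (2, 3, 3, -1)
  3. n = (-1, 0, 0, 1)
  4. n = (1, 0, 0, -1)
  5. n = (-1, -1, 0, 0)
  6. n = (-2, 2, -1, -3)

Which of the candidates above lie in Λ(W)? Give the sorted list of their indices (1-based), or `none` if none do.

With ζ = e^{iπ/4} the internal vectors are ζ^0,ζ^3,ζ^6,ζ^9.
candidate 1: n = (1, 1, 0, -3) → π⊥ ≈ (-1.82843, -1.41421); max(|x|,|y|,|x±y|/√2) = 2.29289 > 0.8 ⇒ ∉ W
candidate 2: n = (2, 3, 3, -1) → π⊥ ≈ (-0.82843, -1.58579); max(|x|,|y|,|x±y|/√2) = 1.70711 > 0.8 ⇒ ∉ W
candidate 3: n = (-1, 0, 0, 1) → π⊥ ≈ (-0.29289, +0.70711); max(|x|,|y|,|x±y|/√2) = 0.70711 ≤ 0.8 ⇒ ∈ W
candidate 4: n = (1, 0, 0, -1) → π⊥ ≈ (+0.29289, -0.70711); max(|x|,|y|,|x±y|/√2) = 0.70711 ≤ 0.8 ⇒ ∈ W
candidate 5: n = (-1, -1, 0, 0) → π⊥ ≈ (-0.29289, -0.70711); max(|x|,|y|,|x±y|/√2) = 0.70711 ≤ 0.8 ⇒ ∈ W
candidate 6: n = (-2, 2, -1, -3) → π⊥ ≈ (-5.53553, +0.29289); max(|x|,|y|,|x±y|/√2) = 5.53553 > 0.8 ⇒ ∉ W

3, 4, 5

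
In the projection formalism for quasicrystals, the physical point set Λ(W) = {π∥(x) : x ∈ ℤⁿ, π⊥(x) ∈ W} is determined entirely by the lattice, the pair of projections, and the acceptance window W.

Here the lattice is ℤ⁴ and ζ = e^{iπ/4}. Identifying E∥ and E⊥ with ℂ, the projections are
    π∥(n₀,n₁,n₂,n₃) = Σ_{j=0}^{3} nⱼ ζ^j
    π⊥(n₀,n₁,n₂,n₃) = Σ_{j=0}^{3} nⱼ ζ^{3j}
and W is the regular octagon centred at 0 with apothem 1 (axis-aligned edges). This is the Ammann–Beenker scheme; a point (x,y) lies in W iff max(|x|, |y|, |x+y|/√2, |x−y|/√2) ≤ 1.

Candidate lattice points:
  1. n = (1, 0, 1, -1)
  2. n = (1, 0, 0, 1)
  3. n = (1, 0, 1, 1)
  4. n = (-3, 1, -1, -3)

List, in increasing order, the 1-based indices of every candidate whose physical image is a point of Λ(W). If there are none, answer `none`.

none

π⊥(n) = n₀ + n₁ζ³ + n₂ζ⁶ + n₃ζ⁹ where ζ = e^{iπ/4}.
#1 (1, 0, 1, -1): internal (0.2929, -1.7071); octagon support 1.7071 vs apothem 1 → ∉ W
#2 (1, 0, 0, 1): internal (1.7071, 0.7071); octagon support 1.7071 vs apothem 1 → ∉ W
#3 (1, 0, 1, 1): internal (1.7071, -0.2929); octagon support 1.7071 vs apothem 1 → ∉ W
#4 (-3, 1, -1, -3): internal (-5.8284, -0.4142); octagon support 5.8284 vs apothem 1 → ∉ W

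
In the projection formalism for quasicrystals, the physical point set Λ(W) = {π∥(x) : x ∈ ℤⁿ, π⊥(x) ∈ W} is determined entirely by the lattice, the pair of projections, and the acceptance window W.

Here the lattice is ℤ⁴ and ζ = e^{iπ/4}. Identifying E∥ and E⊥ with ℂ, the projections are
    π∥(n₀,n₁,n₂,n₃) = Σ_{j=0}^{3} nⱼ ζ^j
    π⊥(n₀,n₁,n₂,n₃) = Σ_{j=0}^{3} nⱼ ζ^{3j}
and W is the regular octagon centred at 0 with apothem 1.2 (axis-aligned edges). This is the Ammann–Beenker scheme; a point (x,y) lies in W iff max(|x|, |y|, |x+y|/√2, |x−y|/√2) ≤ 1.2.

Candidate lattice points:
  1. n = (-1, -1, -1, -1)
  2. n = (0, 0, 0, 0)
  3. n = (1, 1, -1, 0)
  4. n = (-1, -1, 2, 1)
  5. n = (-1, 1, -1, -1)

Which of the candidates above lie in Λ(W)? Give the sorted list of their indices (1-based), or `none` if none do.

π⊥(n) = n₀ + n₁ζ³ + n₂ζ⁶ + n₃ζ⁹ where ζ = e^{iπ/4}.
candidate 1: n = (-1, -1, -1, -1) → π⊥ ≈ (-1.000000, -0.414214); max(|x|,|y|,|x±y|/√2) = 1.000000 ≤ 1.2 ⇒ ∈ W
candidate 2: n = (0, 0, 0, 0) → π⊥ ≈ (+0.000000, +0.000000); max(|x|,|y|,|x±y|/√2) = 0.000000 ≤ 1.2 ⇒ ∈ W
candidate 3: n = (1, 1, -1, 0) → π⊥ ≈ (+0.292893, +1.707107); max(|x|,|y|,|x±y|/√2) = 1.707107 > 1.2 ⇒ ∉ W
candidate 4: n = (-1, -1, 2, 1) → π⊥ ≈ (+0.414214, -2.000000); max(|x|,|y|,|x±y|/√2) = 2.000000 > 1.2 ⇒ ∉ W
candidate 5: n = (-1, 1, -1, -1) → π⊥ ≈ (-2.414214, +1.000000); max(|x|,|y|,|x±y|/√2) = 2.414214 > 1.2 ⇒ ∉ W

1, 2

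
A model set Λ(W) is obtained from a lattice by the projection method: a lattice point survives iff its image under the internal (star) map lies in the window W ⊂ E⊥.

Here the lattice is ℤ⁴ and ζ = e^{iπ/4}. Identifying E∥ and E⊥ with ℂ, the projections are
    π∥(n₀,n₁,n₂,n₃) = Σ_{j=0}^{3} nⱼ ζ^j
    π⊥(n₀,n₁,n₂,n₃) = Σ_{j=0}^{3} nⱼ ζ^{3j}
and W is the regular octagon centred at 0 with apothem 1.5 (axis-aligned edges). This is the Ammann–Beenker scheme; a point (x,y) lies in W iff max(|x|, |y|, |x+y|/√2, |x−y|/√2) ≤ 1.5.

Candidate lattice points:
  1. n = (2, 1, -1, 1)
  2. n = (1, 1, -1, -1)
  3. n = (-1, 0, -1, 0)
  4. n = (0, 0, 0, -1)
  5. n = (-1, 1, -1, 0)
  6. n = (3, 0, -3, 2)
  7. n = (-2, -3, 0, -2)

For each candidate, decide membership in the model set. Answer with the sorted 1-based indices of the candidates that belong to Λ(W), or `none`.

π⊥(n) = n₀ + n₁ζ³ + n₂ζ⁶ + n₃ζ⁹ where ζ = e^{iπ/4}.
candidate 1: n = (2, 1, -1, 1) → π⊥ ≈ (+2.000000, +2.414214); max(|x|,|y|,|x±y|/√2) = 3.121320 > 1.5 ⇒ ∉ W
candidate 2: n = (1, 1, -1, -1) → π⊥ ≈ (-0.414214, +1.000000); max(|x|,|y|,|x±y|/√2) = 1.000000 ≤ 1.5 ⇒ ∈ W
candidate 3: n = (-1, 0, -1, 0) → π⊥ ≈ (-1.000000, +1.000000); max(|x|,|y|,|x±y|/√2) = 1.414214 ≤ 1.5 ⇒ ∈ W
candidate 4: n = (0, 0, 0, -1) → π⊥ ≈ (-0.707107, -0.707107); max(|x|,|y|,|x±y|/√2) = 1.000000 ≤ 1.5 ⇒ ∈ W
candidate 5: n = (-1, 1, -1, 0) → π⊥ ≈ (-1.707107, +1.707107); max(|x|,|y|,|x±y|/√2) = 2.414214 > 1.5 ⇒ ∉ W
candidate 6: n = (3, 0, -3, 2) → π⊥ ≈ (+4.414214, +4.414214); max(|x|,|y|,|x±y|/√2) = 6.242641 > 1.5 ⇒ ∉ W
candidate 7: n = (-2, -3, 0, -2) → π⊥ ≈ (-1.292893, -3.535534); max(|x|,|y|,|x±y|/√2) = 3.535534 > 1.5 ⇒ ∉ W

2, 3, 4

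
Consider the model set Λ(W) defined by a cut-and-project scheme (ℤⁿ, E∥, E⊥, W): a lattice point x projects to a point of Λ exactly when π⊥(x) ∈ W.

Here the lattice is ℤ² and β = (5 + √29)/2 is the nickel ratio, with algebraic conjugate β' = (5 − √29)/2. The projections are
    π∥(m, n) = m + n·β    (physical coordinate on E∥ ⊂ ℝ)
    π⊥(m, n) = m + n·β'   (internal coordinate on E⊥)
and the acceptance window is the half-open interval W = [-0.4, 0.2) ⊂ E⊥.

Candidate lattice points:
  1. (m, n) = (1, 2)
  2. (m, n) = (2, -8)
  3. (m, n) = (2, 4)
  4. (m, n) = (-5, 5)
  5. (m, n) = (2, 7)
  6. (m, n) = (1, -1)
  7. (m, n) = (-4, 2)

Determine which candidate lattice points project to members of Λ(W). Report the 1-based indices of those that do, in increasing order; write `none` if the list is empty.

Compute β' = (5−√29)/2 = -0.1926, so π⊥(m,n) = m -0.1926·n.
[1] lift (1,2): star map gives 0.6148; window check -0.4 ≤ 0.6148 < 0.2 is false → out
[2] lift (2,-8): star map gives 3.5407; window check -0.4 ≤ 3.5407 < 0.2 is false → out
[3] lift (2,4): star map gives 1.2297; window check -0.4 ≤ 1.2297 < 0.2 is false → out
[4] lift (-5,5): star map gives -5.9629; window check -0.4 ≤ -5.9629 < 0.2 is false → out
[5] lift (2,7): star map gives 0.6519; window check -0.4 ≤ 0.6519 < 0.2 is false → out
[6] lift (1,-1): star map gives 1.1926; window check -0.4 ≤ 1.1926 < 0.2 is false → out
[7] lift (-4,2): star map gives -4.3852; window check -0.4 ≤ -4.3852 < 0.2 is false → out

none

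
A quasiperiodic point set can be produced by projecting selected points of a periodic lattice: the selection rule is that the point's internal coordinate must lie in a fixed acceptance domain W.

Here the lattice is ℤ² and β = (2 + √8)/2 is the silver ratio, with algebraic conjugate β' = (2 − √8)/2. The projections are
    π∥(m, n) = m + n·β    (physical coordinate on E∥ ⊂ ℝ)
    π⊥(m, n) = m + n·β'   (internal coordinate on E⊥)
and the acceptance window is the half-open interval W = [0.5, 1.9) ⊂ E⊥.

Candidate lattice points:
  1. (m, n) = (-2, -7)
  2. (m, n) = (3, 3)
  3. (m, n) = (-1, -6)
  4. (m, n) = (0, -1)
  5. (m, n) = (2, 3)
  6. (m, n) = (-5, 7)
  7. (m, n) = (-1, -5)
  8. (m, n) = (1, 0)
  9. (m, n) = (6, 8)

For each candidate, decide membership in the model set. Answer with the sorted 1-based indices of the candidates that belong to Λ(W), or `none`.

1, 2, 3, 5, 7, 8

Compute β' = (2−√8)/2 = -0.41421, so π⊥(m,n) = m -0.41421·n.
#1 (-2,-7): internal coord -2 + (-7)·β' = +0.89949; +0.89949 ∈ [0.5, 1.9) → IN Λ
#2 (3,3): internal coord 3 + (3)·β' = +1.75736; +1.75736 ∈ [0.5, 1.9) → IN Λ
#3 (-1,-6): internal coord -1 + (-6)·β' = +1.48528; +1.48528 ∈ [0.5, 1.9) → IN Λ
#4 (0,-1): internal coord 0 + (-1)·β' = +0.41421; +0.41421 ∉ [0.5, 1.9) → out
#5 (2,3): internal coord 2 + (3)·β' = +0.75736; +0.75736 ∈ [0.5, 1.9) → IN Λ
#6 (-5,7): internal coord -5 + (7)·β' = -7.89949; -7.89949 ∉ [0.5, 1.9) → out
#7 (-1,-5): internal coord -1 + (-5)·β' = +1.07107; +1.07107 ∈ [0.5, 1.9) → IN Λ
#8 (1,0): internal coord 1 + (0)·β' = +1.00000; +1.00000 ∈ [0.5, 1.9) → IN Λ
#9 (6,8): internal coord 6 + (8)·β' = +2.68629; +2.68629 ∉ [0.5, 1.9) → out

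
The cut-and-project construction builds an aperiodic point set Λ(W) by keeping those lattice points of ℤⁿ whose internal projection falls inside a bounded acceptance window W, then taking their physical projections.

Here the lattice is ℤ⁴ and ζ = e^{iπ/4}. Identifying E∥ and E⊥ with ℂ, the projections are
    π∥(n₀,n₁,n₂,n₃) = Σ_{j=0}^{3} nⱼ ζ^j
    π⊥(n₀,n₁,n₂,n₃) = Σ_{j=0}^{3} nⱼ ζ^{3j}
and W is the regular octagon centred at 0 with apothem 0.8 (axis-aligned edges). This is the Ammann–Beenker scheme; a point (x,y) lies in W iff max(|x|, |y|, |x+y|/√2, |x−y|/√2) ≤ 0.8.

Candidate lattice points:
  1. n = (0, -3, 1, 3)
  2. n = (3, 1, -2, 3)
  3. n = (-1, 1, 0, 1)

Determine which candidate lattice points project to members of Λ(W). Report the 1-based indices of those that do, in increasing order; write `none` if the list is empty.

With ζ = e^{iπ/4} the internal vectors are ζ^0,ζ^3,ζ^6,ζ^9.
candidate 1: n = (0, -3, 1, 3) → π⊥ ≈ (+4.2426, -1.0000); max(|x|,|y|,|x±y|/√2) = 4.2426 > 0.8 ⇒ ∉ W
candidate 2: n = (3, 1, -2, 3) → π⊥ ≈ (+4.4142, +4.8284); max(|x|,|y|,|x±y|/√2) = 6.5355 > 0.8 ⇒ ∉ W
candidate 3: n = (-1, 1, 0, 1) → π⊥ ≈ (-1.0000, +1.4142); max(|x|,|y|,|x±y|/√2) = 1.7071 > 0.8 ⇒ ∉ W

none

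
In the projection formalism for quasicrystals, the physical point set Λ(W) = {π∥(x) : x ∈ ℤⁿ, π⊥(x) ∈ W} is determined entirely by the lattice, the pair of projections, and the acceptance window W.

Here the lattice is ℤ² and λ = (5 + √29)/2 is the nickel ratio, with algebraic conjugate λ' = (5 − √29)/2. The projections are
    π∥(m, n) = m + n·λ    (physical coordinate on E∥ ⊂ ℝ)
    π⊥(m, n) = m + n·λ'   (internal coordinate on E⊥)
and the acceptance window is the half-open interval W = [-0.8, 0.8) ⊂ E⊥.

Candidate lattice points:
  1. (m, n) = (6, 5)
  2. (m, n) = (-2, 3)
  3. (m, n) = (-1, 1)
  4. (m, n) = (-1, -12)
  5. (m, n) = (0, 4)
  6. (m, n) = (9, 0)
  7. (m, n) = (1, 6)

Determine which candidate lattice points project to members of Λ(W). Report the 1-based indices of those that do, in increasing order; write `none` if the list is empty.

5, 7

λ' = (5−√29)/2 ≈ -0.19258.
[1] lift (6,5): star map gives 5.03709; window check -0.8 ≤ 5.03709 < 0.8 is false → out
[2] lift (-2,3): star map gives -2.57775; window check -0.8 ≤ -2.57775 < 0.8 is false → out
[3] lift (-1,1): star map gives -1.19258; window check -0.8 ≤ -1.19258 < 0.8 is false → out
[4] lift (-1,-12): star map gives 1.31099; window check -0.8 ≤ 1.31099 < 0.8 is false → out
[5] lift (0,4): star map gives -0.77033; window check -0.8 ≤ -0.77033 < 0.8 is true → IN Λ
[6] lift (9,0): star map gives 9.00000; window check -0.8 ≤ 9.00000 < 0.8 is false → out
[7] lift (1,6): star map gives -0.15549; window check -0.8 ≤ -0.15549 < 0.8 is true → IN Λ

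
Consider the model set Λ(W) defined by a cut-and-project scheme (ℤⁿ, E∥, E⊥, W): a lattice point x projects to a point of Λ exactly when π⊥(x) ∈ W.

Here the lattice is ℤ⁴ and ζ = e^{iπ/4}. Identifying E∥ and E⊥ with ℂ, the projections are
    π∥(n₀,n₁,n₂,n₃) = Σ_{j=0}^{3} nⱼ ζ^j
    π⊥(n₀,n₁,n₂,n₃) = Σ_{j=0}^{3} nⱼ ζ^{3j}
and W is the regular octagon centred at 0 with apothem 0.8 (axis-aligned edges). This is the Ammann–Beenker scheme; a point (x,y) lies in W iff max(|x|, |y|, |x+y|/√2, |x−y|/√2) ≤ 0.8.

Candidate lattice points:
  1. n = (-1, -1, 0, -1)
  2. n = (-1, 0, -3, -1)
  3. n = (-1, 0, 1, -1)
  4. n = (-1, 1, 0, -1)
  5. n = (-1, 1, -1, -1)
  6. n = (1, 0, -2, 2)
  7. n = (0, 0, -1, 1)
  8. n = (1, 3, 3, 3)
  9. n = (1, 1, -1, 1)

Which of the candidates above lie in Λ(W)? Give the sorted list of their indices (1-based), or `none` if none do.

Internal map: ζ^{3j} for j=0..3 gives (1,0), (−√2/2,√2/2), (0,−1), (√2/2,√2/2).
candidate 1: n = (-1, -1, 0, -1) → π⊥ ≈ (-1.00000, -1.41421); max(|x|,|y|,|x±y|/√2) = 1.70711 > 0.8 ⇒ ∉ W
candidate 2: n = (-1, 0, -3, -1) → π⊥ ≈ (-1.70711, +2.29289); max(|x|,|y|,|x±y|/√2) = 2.82843 > 0.8 ⇒ ∉ W
candidate 3: n = (-1, 0, 1, -1) → π⊥ ≈ (-1.70711, -1.70711); max(|x|,|y|,|x±y|/√2) = 2.41421 > 0.8 ⇒ ∉ W
candidate 4: n = (-1, 1, 0, -1) → π⊥ ≈ (-2.41421, +0.00000); max(|x|,|y|,|x±y|/√2) = 2.41421 > 0.8 ⇒ ∉ W
candidate 5: n = (-1, 1, -1, -1) → π⊥ ≈ (-2.41421, +1.00000); max(|x|,|y|,|x±y|/√2) = 2.41421 > 0.8 ⇒ ∉ W
candidate 6: n = (1, 0, -2, 2) → π⊥ ≈ (+2.41421, +3.41421); max(|x|,|y|,|x±y|/√2) = 4.12132 > 0.8 ⇒ ∉ W
candidate 7: n = (0, 0, -1, 1) → π⊥ ≈ (+0.70711, +1.70711); max(|x|,|y|,|x±y|/√2) = 1.70711 > 0.8 ⇒ ∉ W
candidate 8: n = (1, 3, 3, 3) → π⊥ ≈ (+1.00000, +1.24264); max(|x|,|y|,|x±y|/√2) = 1.58579 > 0.8 ⇒ ∉ W
candidate 9: n = (1, 1, -1, 1) → π⊥ ≈ (+1.00000, +2.41421); max(|x|,|y|,|x±y|/√2) = 2.41421 > 0.8 ⇒ ∉ W

none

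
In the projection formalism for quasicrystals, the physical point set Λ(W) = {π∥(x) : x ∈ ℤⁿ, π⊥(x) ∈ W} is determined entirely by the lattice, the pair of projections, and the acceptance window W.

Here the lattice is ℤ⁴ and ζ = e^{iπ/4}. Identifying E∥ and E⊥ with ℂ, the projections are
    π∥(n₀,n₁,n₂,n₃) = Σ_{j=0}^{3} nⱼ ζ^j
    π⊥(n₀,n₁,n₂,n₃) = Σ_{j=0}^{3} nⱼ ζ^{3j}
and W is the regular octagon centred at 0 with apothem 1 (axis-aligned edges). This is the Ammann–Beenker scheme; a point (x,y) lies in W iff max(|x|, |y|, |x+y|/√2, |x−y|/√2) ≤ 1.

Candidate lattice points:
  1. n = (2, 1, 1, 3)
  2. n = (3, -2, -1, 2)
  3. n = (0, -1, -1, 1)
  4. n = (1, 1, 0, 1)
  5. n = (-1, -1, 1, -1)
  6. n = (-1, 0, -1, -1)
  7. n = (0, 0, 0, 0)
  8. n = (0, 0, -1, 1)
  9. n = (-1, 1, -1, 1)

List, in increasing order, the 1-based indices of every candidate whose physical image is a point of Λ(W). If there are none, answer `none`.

7

π⊥(n) = n₀ + n₁ζ³ + n₂ζ⁶ + n₃ζ⁹ where ζ = e^{iπ/4}.
candidate 1: n = (2, 1, 1, 3) → π⊥ ≈ (+3.414214, +1.828427); max(|x|,|y|,|x±y|/√2) = 3.707107 > 1 ⇒ ∉ W
candidate 2: n = (3, -2, -1, 2) → π⊥ ≈ (+5.828427, +1.000000); max(|x|,|y|,|x±y|/√2) = 5.828427 > 1 ⇒ ∉ W
candidate 3: n = (0, -1, -1, 1) → π⊥ ≈ (+1.414214, +1.000000); max(|x|,|y|,|x±y|/√2) = 1.707107 > 1 ⇒ ∉ W
candidate 4: n = (1, 1, 0, 1) → π⊥ ≈ (+1.000000, +1.414214); max(|x|,|y|,|x±y|/√2) = 1.707107 > 1 ⇒ ∉ W
candidate 5: n = (-1, -1, 1, -1) → π⊥ ≈ (-1.000000, -2.414214); max(|x|,|y|,|x±y|/√2) = 2.414214 > 1 ⇒ ∉ W
candidate 6: n = (-1, 0, -1, -1) → π⊥ ≈ (-1.707107, +0.292893); max(|x|,|y|,|x±y|/√2) = 1.707107 > 1 ⇒ ∉ W
candidate 7: n = (0, 0, 0, 0) → π⊥ ≈ (+0.000000, +0.000000); max(|x|,|y|,|x±y|/√2) = 0.000000 ≤ 1 ⇒ ∈ W
candidate 8: n = (0, 0, -1, 1) → π⊥ ≈ (+0.707107, +1.707107); max(|x|,|y|,|x±y|/√2) = 1.707107 > 1 ⇒ ∉ W
candidate 9: n = (-1, 1, -1, 1) → π⊥ ≈ (-1.000000, +2.414214); max(|x|,|y|,|x±y|/√2) = 2.414214 > 1 ⇒ ∉ W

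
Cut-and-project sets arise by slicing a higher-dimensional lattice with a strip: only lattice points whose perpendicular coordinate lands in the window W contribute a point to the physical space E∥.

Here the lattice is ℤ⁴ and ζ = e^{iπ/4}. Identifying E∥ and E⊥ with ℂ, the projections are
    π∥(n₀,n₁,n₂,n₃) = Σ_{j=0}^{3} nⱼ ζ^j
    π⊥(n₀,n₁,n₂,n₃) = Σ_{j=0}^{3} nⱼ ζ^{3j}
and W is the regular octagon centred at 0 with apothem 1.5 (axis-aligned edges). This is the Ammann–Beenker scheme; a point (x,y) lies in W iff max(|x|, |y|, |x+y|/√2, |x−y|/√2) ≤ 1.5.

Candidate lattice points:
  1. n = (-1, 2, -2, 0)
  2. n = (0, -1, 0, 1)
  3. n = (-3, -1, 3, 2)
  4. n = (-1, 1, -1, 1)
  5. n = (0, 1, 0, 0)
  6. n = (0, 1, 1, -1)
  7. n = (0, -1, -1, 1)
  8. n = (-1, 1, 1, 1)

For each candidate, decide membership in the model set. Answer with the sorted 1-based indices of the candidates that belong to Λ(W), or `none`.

2, 5, 8

π⊥(n) = n₀ + n₁ζ³ + n₂ζ⁶ + n₃ζ⁹ where ζ = e^{iπ/4}.
candidate 1: n = (-1, 2, -2, 0) → π⊥ ≈ (-2.41421, +3.41421); max(|x|,|y|,|x±y|/√2) = 4.12132 > 1.5 ⇒ ∉ W
candidate 2: n = (0, -1, 0, 1) → π⊥ ≈ (+1.41421, +0.00000); max(|x|,|y|,|x±y|/√2) = 1.41421 ≤ 1.5 ⇒ ∈ W
candidate 3: n = (-3, -1, 3, 2) → π⊥ ≈ (-0.87868, -2.29289); max(|x|,|y|,|x±y|/√2) = 2.29289 > 1.5 ⇒ ∉ W
candidate 4: n = (-1, 1, -1, 1) → π⊥ ≈ (-1.00000, +2.41421); max(|x|,|y|,|x±y|/√2) = 2.41421 > 1.5 ⇒ ∉ W
candidate 5: n = (0, 1, 0, 0) → π⊥ ≈ (-0.70711, +0.70711); max(|x|,|y|,|x±y|/√2) = 1.00000 ≤ 1.5 ⇒ ∈ W
candidate 6: n = (0, 1, 1, -1) → π⊥ ≈ (-1.41421, -1.00000); max(|x|,|y|,|x±y|/√2) = 1.70711 > 1.5 ⇒ ∉ W
candidate 7: n = (0, -1, -1, 1) → π⊥ ≈ (+1.41421, +1.00000); max(|x|,|y|,|x±y|/√2) = 1.70711 > 1.5 ⇒ ∉ W
candidate 8: n = (-1, 1, 1, 1) → π⊥ ≈ (-1.00000, +0.41421); max(|x|,|y|,|x±y|/√2) = 1.00000 ≤ 1.5 ⇒ ∈ W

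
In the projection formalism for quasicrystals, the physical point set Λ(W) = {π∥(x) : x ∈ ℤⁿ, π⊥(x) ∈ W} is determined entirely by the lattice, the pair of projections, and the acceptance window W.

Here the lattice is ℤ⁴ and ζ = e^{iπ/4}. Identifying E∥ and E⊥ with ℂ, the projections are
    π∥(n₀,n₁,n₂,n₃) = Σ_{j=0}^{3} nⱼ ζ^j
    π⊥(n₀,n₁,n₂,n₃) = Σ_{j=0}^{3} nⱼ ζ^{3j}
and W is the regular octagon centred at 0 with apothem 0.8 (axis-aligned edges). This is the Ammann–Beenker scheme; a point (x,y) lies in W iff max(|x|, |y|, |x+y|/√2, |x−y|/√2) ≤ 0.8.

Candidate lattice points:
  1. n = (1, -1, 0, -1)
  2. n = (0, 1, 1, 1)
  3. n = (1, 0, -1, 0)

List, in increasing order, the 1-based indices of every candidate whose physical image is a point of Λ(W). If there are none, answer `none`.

With ζ = e^{iπ/4} the internal vectors are ζ^0,ζ^3,ζ^6,ζ^9.
#1 (1, -1, 0, -1): internal (1.000000, -1.414214); octagon support 1.707107 vs apothem 0.8 → ∉ W
#2 (0, 1, 1, 1): internal (0.000000, 0.414214); octagon support 0.414214 vs apothem 0.8 → ∈ W
#3 (1, 0, -1, 0): internal (1.000000, 1.000000); octagon support 1.414214 vs apothem 0.8 → ∉ W

2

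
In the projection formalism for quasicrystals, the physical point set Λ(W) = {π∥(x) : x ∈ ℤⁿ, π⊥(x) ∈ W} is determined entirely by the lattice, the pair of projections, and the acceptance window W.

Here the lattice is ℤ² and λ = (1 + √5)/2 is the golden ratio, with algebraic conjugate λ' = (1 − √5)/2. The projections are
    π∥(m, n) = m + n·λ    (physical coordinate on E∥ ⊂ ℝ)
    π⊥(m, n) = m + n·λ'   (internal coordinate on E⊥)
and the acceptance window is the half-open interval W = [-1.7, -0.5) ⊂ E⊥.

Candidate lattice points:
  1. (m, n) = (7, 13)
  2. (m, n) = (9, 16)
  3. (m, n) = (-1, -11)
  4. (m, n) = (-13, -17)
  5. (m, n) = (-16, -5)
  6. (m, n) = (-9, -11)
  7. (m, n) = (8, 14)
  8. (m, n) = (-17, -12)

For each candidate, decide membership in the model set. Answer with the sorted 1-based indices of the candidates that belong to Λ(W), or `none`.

Numerically λ ≈ 1.6180 and λ' = −1/λ ≈ -0.6180.
[1] lift (7,13): star map gives -1.0344; window check -1.7 ≤ -1.0344 < -0.5 is true → IN Λ
[2] lift (9,16): star map gives -0.8885; window check -1.7 ≤ -0.8885 < -0.5 is true → IN Λ
[3] lift (-1,-11): star map gives 5.7984; window check -1.7 ≤ 5.7984 < -0.5 is false → out
[4] lift (-13,-17): star map gives -2.4934; window check -1.7 ≤ -2.4934 < -0.5 is false → out
[5] lift (-16,-5): star map gives -12.9098; window check -1.7 ≤ -12.9098 < -0.5 is false → out
[6] lift (-9,-11): star map gives -2.2016; window check -1.7 ≤ -2.2016 < -0.5 is false → out
[7] lift (8,14): star map gives -0.6525; window check -1.7 ≤ -0.6525 < -0.5 is true → IN Λ
[8] lift (-17,-12): star map gives -9.5836; window check -1.7 ≤ -9.5836 < -0.5 is false → out

1, 2, 7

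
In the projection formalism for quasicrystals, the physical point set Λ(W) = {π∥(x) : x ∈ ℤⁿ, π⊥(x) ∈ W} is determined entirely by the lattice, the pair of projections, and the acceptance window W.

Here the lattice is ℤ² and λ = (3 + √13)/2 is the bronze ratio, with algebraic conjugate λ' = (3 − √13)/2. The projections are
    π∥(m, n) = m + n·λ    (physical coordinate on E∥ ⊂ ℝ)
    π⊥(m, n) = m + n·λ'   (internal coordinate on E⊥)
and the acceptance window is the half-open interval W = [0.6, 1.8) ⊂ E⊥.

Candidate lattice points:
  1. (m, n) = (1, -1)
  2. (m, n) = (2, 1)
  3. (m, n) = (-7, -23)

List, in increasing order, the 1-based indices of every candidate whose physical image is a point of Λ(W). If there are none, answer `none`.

1, 2

λ' = (3−√13)/2 ≈ -0.3028.
#1 (1,-1): internal coord 1 + (-1)·λ' = +1.3028; +1.3028 ∈ [0.6, 1.8) → IN Λ
#2 (2,1): internal coord 2 + (1)·λ' = +1.6972; +1.6972 ∈ [0.6, 1.8) → IN Λ
#3 (-7,-23): internal coord -7 + (-23)·λ' = -0.0362; -0.0362 ∉ [0.6, 1.8) → out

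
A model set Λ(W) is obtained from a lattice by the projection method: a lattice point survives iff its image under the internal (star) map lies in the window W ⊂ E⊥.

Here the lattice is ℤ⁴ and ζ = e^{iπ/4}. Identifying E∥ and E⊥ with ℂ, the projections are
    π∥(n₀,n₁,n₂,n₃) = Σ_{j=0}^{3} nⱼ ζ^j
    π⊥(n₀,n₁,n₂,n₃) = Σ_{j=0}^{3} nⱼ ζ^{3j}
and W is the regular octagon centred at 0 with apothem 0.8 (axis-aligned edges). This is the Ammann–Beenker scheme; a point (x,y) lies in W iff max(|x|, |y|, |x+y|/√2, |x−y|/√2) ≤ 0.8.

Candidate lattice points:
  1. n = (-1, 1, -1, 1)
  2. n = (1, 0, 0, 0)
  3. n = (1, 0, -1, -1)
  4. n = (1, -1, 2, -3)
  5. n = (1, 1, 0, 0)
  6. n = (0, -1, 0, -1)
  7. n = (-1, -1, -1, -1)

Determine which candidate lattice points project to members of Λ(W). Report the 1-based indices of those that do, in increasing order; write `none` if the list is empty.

3, 5

π⊥(n) = n₀ + n₁ζ³ + n₂ζ⁶ + n₃ζ⁹ where ζ = e^{iπ/4}.
candidate 1: n = (-1, 1, -1, 1) → π⊥ ≈ (-1.00000, +2.41421); max(|x|,|y|,|x±y|/√2) = 2.41421 > 0.8 ⇒ ∉ W
candidate 2: n = (1, 0, 0, 0) → π⊥ ≈ (+1.00000, +0.00000); max(|x|,|y|,|x±y|/√2) = 1.00000 > 0.8 ⇒ ∉ W
candidate 3: n = (1, 0, -1, -1) → π⊥ ≈ (+0.29289, +0.29289); max(|x|,|y|,|x±y|/√2) = 0.41421 ≤ 0.8 ⇒ ∈ W
candidate 4: n = (1, -1, 2, -3) → π⊥ ≈ (-0.41421, -4.82843); max(|x|,|y|,|x±y|/√2) = 4.82843 > 0.8 ⇒ ∉ W
candidate 5: n = (1, 1, 0, 0) → π⊥ ≈ (+0.29289, +0.70711); max(|x|,|y|,|x±y|/√2) = 0.70711 ≤ 0.8 ⇒ ∈ W
candidate 6: n = (0, -1, 0, -1) → π⊥ ≈ (+0.00000, -1.41421); max(|x|,|y|,|x±y|/√2) = 1.41421 > 0.8 ⇒ ∉ W
candidate 7: n = (-1, -1, -1, -1) → π⊥ ≈ (-1.00000, -0.41421); max(|x|,|y|,|x±y|/√2) = 1.00000 > 0.8 ⇒ ∉ W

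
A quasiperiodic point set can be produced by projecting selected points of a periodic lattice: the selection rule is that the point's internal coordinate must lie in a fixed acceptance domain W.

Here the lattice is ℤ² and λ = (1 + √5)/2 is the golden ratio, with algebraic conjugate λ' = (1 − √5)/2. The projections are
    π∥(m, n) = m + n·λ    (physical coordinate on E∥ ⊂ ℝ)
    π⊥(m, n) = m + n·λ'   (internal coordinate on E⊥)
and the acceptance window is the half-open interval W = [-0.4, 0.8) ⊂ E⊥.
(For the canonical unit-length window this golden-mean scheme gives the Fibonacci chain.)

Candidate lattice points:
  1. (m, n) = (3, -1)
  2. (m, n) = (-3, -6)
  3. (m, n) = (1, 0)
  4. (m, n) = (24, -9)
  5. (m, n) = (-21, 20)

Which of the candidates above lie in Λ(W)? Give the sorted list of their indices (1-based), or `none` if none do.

2

λ' = (1−√5)/2 ≈ -0.618034.
#1 (3,-1): internal coord 3 + (-1)·λ' = +3.618034; +3.618034 ∉ [-0.4, 0.8) → out
#2 (-3,-6): internal coord -3 + (-6)·λ' = +0.708204; +0.708204 ∈ [-0.4, 0.8) → IN Λ
#3 (1,0): internal coord 1 + (0)·λ' = +1.000000; +1.000000 ∉ [-0.4, 0.8) → out
#4 (24,-9): internal coord 24 + (-9)·λ' = +29.562306; +29.562306 ∉ [-0.4, 0.8) → out
#5 (-21,20): internal coord -21 + (20)·λ' = -33.360680; -33.360680 ∉ [-0.4, 0.8) → out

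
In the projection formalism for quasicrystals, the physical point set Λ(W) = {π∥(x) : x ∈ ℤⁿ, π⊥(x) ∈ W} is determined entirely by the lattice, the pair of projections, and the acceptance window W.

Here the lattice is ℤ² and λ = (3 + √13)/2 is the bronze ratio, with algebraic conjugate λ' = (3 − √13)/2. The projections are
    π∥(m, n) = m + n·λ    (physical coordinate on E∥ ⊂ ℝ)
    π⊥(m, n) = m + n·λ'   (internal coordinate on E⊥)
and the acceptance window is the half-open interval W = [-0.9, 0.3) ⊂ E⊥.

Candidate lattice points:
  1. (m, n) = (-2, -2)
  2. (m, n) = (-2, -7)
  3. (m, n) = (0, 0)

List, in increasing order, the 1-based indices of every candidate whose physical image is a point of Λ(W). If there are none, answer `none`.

2, 3

Numerically λ ≈ 3.30278 and λ' = −1/λ ≈ -0.30278.
[1] lift (-2,-2): star map gives -1.39445; window check -0.9 ≤ -1.39445 < 0.3 is false → out
[2] lift (-2,-7): star map gives 0.11943; window check -0.9 ≤ 0.11943 < 0.3 is true → IN Λ
[3] lift (0,0): star map gives 0.00000; window check -0.9 ≤ 0.00000 < 0.3 is true → IN Λ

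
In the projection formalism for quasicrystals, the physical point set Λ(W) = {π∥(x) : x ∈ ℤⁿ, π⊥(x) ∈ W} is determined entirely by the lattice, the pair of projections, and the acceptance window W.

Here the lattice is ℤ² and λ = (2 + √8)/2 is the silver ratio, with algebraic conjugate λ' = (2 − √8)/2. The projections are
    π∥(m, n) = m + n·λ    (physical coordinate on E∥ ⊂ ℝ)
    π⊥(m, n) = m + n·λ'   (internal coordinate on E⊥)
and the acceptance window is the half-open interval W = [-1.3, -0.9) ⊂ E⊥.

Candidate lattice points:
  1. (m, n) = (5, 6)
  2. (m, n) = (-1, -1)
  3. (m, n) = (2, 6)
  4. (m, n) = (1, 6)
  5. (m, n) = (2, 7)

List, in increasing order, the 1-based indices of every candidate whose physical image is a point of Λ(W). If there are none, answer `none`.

Compute λ' = (2−√8)/2 = -0.414214, so π⊥(m,n) = m -0.414214·n.
candidate 1: (m,n)=(5,6) → π∥ = 5+6·λ ≈ 19.485281, π⊥ = 5+6·λ' ≈ 2.514719 ∉ [-1.3, -0.9) ⇒ out
candidate 2: (m,n)=(-1,-1) → π∥ = -1-1·λ ≈ -3.414214, π⊥ = -1-1·λ' ≈ -0.585786 ∉ [-1.3, -0.9) ⇒ out
candidate 3: (m,n)=(2,6) → π∥ = 2+6·λ ≈ 16.485281, π⊥ = 2+6·λ' ≈ -0.485281 ∉ [-1.3, -0.9) ⇒ out
candidate 4: (m,n)=(1,6) → π∥ = 1+6·λ ≈ 15.485281, π⊥ = 1+6·λ' ≈ -1.485281 ∉ [-1.3, -0.9) ⇒ out
candidate 5: (m,n)=(2,7) → π∥ = 2+7·λ ≈ 18.899495, π⊥ = 2+7·λ' ≈ -0.899495 ∉ [-1.3, -0.9) ⇒ out

none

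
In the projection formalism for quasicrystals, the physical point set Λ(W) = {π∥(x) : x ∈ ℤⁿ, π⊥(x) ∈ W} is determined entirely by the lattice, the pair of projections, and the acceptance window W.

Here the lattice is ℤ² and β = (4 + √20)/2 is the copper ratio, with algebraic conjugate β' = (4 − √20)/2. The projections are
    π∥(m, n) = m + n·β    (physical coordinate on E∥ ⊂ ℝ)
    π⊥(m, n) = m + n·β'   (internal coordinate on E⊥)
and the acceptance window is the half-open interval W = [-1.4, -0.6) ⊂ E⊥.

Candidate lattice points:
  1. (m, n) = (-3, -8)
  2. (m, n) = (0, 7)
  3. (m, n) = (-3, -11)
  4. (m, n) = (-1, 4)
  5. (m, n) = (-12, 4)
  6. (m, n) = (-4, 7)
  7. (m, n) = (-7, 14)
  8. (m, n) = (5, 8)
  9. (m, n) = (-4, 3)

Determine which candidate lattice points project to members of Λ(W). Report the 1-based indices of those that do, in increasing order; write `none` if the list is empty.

Numerically β ≈ 4.2361 and β' = −1/β ≈ -0.2361.
candidate 1: (m,n)=(-3,-8) → π∥ = -3-8·β ≈ -36.8885, π⊥ = -3-8·β' ≈ -1.1115 ∈ [-1.4, -0.6) ⇒ IN Λ
candidate 2: (m,n)=(0,7) → π∥ = 0+7·β ≈ 29.6525, π⊥ = 0+7·β' ≈ -1.6525 ∉ [-1.4, -0.6) ⇒ out
candidate 3: (m,n)=(-3,-11) → π∥ = -3-11·β ≈ -49.5967, π⊥ = -3-11·β' ≈ -0.4033 ∉ [-1.4, -0.6) ⇒ out
candidate 4: (m,n)=(-1,4) → π∥ = -1+4·β ≈ 15.9443, π⊥ = -1+4·β' ≈ -1.9443 ∉ [-1.4, -0.6) ⇒ out
candidate 5: (m,n)=(-12,4) → π∥ = -12+4·β ≈ 4.9443, π⊥ = -12+4·β' ≈ -12.9443 ∉ [-1.4, -0.6) ⇒ out
candidate 6: (m,n)=(-4,7) → π∥ = -4+7·β ≈ 25.6525, π⊥ = -4+7·β' ≈ -5.6525 ∉ [-1.4, -0.6) ⇒ out
candidate 7: (m,n)=(-7,14) → π∥ = -7+14·β ≈ 52.3050, π⊥ = -7+14·β' ≈ -10.3050 ∉ [-1.4, -0.6) ⇒ out
candidate 8: (m,n)=(5,8) → π∥ = 5+8·β ≈ 38.8885, π⊥ = 5+8·β' ≈ 3.1115 ∉ [-1.4, -0.6) ⇒ out
candidate 9: (m,n)=(-4,3) → π∥ = -4+3·β ≈ 8.7082, π⊥ = -4+3·β' ≈ -4.7082 ∉ [-1.4, -0.6) ⇒ out

1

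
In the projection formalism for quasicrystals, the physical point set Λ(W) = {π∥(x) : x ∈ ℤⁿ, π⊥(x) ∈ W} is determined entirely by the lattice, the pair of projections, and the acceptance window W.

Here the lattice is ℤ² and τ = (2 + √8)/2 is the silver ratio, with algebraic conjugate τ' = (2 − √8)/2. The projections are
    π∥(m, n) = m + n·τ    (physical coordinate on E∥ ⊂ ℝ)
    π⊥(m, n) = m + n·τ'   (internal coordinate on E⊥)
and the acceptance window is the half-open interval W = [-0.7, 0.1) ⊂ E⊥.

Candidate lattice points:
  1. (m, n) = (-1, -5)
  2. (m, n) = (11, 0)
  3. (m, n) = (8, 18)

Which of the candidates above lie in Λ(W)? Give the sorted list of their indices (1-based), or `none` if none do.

none

Compute τ' = (2−√8)/2 = -0.414214, so π⊥(m,n) = m -0.414214·n.
#1 (-1,-5): internal coord -1 + (-5)·τ' = +1.071068; +1.071068 ∉ [-0.7, 0.1) → out
#2 (11,0): internal coord 11 + (0)·τ' = +11.000000; +11.000000 ∉ [-0.7, 0.1) → out
#3 (8,18): internal coord 8 + (18)·τ' = +0.544156; +0.544156 ∉ [-0.7, 0.1) → out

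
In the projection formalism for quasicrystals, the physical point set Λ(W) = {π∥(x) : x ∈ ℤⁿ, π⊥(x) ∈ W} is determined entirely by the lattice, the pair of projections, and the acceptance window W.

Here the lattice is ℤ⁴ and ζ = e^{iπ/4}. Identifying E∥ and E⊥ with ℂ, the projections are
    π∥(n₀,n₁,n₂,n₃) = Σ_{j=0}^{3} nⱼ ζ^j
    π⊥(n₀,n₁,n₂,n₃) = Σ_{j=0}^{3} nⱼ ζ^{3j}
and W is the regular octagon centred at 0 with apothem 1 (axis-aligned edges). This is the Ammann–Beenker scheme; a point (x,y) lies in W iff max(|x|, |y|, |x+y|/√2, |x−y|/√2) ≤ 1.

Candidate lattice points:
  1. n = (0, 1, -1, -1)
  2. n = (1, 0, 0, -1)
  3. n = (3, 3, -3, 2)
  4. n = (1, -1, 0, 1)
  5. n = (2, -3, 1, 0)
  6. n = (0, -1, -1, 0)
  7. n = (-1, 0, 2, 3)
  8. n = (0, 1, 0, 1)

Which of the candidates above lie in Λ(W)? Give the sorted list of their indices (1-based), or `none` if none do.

2, 6

Internal map: ζ^{3j} for j=0..3 gives (1,0), (−√2/2,√2/2), (0,−1), (√2/2,√2/2).
#1 (0, 1, -1, -1): internal (-1.41421, 1.00000); octagon support 1.70711 vs apothem 1 → ∉ W
#2 (1, 0, 0, -1): internal (0.29289, -0.70711); octagon support 0.70711 vs apothem 1 → ∈ W
#3 (3, 3, -3, 2): internal (2.29289, 6.53553); octagon support 6.53553 vs apothem 1 → ∉ W
#4 (1, -1, 0, 1): internal (2.41421, 0.00000); octagon support 2.41421 vs apothem 1 → ∉ W
#5 (2, -3, 1, 0): internal (4.12132, -3.12132); octagon support 5.12132 vs apothem 1 → ∉ W
#6 (0, -1, -1, 0): internal (0.70711, 0.29289); octagon support 0.70711 vs apothem 1 → ∈ W
#7 (-1, 0, 2, 3): internal (1.12132, 0.12132); octagon support 1.12132 vs apothem 1 → ∉ W
#8 (0, 1, 0, 1): internal (0.00000, 1.41421); octagon support 1.41421 vs apothem 1 → ∉ W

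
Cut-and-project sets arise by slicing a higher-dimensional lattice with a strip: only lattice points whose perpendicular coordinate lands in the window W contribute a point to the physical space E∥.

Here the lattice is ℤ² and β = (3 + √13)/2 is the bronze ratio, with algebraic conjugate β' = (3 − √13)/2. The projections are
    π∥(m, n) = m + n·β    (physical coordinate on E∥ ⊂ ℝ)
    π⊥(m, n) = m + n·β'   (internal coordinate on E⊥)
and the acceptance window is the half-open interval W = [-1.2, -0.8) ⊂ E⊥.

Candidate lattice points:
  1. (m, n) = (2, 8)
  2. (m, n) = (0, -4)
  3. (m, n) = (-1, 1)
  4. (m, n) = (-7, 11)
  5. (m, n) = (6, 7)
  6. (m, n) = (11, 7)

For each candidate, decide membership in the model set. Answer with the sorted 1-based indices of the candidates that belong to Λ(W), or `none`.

none

Numerically β ≈ 3.30278 and β' = −1/β ≈ -0.30278.
candidate 1: (m,n)=(2,8) → π∥ = 2+8·β ≈ 28.42221, π⊥ = 2+8·β' ≈ -0.42221 ∉ [-1.2, -0.8) ⇒ out
candidate 2: (m,n)=(0,-4) → π∥ = 0-4·β ≈ -13.21110, π⊥ = 0-4·β' ≈ 1.21110 ∉ [-1.2, -0.8) ⇒ out
candidate 3: (m,n)=(-1,1) → π∥ = -1+1·β ≈ 2.30278, π⊥ = -1+1·β' ≈ -1.30278 ∉ [-1.2, -0.8) ⇒ out
candidate 4: (m,n)=(-7,11) → π∥ = -7+11·β ≈ 29.33053, π⊥ = -7+11·β' ≈ -10.33053 ∉ [-1.2, -0.8) ⇒ out
candidate 5: (m,n)=(6,7) → π∥ = 6+7·β ≈ 29.11943, π⊥ = 6+7·β' ≈ 3.88057 ∉ [-1.2, -0.8) ⇒ out
candidate 6: (m,n)=(11,7) → π∥ = 11+7·β ≈ 34.11943, π⊥ = 11+7·β' ≈ 8.88057 ∉ [-1.2, -0.8) ⇒ out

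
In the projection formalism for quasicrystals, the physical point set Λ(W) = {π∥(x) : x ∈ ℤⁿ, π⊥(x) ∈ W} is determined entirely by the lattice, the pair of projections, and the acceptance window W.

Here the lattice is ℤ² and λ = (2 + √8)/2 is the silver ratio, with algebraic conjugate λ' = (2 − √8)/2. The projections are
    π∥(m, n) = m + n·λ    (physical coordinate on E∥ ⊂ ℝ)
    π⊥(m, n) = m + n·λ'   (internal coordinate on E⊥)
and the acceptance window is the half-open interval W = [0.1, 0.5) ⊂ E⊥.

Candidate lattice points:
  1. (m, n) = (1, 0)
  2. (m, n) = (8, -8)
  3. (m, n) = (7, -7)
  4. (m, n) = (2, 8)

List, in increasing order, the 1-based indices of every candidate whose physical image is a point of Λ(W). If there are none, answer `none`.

none

Numerically λ ≈ 2.4142 and λ' = −1/λ ≈ -0.4142.
[1] lift (1,0): star map gives 1.0000; window check 0.1 ≤ 1.0000 < 0.5 is false → out
[2] lift (8,-8): star map gives 11.3137; window check 0.1 ≤ 11.3137 < 0.5 is false → out
[3] lift (7,-7): star map gives 9.8995; window check 0.1 ≤ 9.8995 < 0.5 is false → out
[4] lift (2,8): star map gives -1.3137; window check 0.1 ≤ -1.3137 < 0.5 is false → out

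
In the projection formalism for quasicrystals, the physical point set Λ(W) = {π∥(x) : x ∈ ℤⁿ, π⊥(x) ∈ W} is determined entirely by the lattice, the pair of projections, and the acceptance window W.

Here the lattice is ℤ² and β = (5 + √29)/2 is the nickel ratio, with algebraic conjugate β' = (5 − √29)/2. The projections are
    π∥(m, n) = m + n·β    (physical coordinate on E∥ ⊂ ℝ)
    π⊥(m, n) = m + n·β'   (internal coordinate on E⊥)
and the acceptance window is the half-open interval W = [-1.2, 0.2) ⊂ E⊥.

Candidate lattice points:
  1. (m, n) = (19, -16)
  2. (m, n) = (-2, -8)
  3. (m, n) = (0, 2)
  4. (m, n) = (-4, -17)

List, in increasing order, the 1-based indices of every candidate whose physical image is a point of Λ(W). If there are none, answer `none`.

β' = (5−√29)/2 ≈ -0.1926.
[1] lift (19,-16): star map gives 22.0813; window check -1.2 ≤ 22.0813 < 0.2 is false → out
[2] lift (-2,-8): star map gives -0.4593; window check -1.2 ≤ -0.4593 < 0.2 is true → IN Λ
[3] lift (0,2): star map gives -0.3852; window check -1.2 ≤ -0.3852 < 0.2 is true → IN Λ
[4] lift (-4,-17): star map gives -0.7261; window check -1.2 ≤ -0.7261 < 0.2 is true → IN Λ

2, 3, 4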